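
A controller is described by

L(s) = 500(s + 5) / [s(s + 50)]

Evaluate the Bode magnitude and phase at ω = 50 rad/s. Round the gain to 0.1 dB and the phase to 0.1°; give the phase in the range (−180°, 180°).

At s = jω = j50:
zero (s+5): 5 + j50 → |·| = √(5²+50²) = √2525 ≈ 50.249, ∠ = arctan(50/5) ≈ 84.29°
pole (s+50): 50 + j50 → |·| = √(50²+50²) = √5000 ≈ 70.711, ∠ = arctan(50/50) ≈ 45.00°
pole at origin: |s| = 50, ∠ = 90.00° (in denominator)
|L| = 500 · 50.249 / 3535.5 ≈ 7.1063
Gain = 20 log₁₀(7.1063) ≈ 17.03 dB
∠L = 84.29° − 135.00° = -50.71°

17.0 dB, -50.7°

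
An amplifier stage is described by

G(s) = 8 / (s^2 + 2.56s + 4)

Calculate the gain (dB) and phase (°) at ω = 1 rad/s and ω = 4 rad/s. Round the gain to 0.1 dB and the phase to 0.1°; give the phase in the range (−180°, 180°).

ω = 1: 6.1 dB, -40.5°; ω = 4: -5.9 dB, -139.5°

At s = jω = j1:
quadratic: (j1)² + 2.56·j1 + 4 = 3 + j2.56 → |·| ≈ 3.9438, ∠ ≈ 40.48°
|G| = 8 / 3.9438 ≈ 2.0285
Gain = 20 log₁₀(2.0285) ≈ 6.14 dB
∠G = 0.00° − 40.48° = -40.48°

At s = jω = j4:
quadratic: (j4)² + 2.56·j4 + 4 = -12 + j10.24 → |·| ≈ 15.775, ∠ ≈ 139.52°
|G| = 8 / 15.775 ≈ 0.50713
Gain = 20 log₁₀(0.50713) ≈ -5.90 dB
∠G = 0.00° − 139.52° = -139.52°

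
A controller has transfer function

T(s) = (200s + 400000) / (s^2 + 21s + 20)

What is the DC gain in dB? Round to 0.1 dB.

T(0) = 400000 / 20 = 20000
20 log₁₀(20000) ≈ 86.02 dB

86.0 dB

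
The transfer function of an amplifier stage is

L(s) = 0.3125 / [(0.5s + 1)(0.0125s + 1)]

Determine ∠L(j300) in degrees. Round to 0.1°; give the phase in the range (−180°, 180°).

-164.7°

At ω = 300 rad/s:
pole (1 + j300·0.5) = 1 + j150 → |·| ≈ 150, ∠ ≈ 89.62°
pole (1 + j300·0.0125) = 1 + j3.75 → |·| ≈ 3.881, ∠ ≈ 75.07°
∠L = (0°) − (89.62° + 75.07°) = -164.69°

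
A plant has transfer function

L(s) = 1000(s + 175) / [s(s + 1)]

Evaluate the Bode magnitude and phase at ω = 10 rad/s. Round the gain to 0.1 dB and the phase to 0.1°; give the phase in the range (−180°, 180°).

64.8 dB, -171.0°

At s = jω = j10:
zero (s+175): 175 + j10 → |·| = √(175²+10²) = √30725 ≈ 175.29, ∠ = arctan(10/175) ≈ 3.27°
pole (s+1): 1 + j10 → |·| = √(1²+10²) = √101 ≈ 10.05, ∠ = arctan(10/1) ≈ 84.29°
pole at origin: |s| = 10, ∠ = 90.00° (in denominator)
|L| = 1000 · 175.29 / 100.5 ≈ 1744.2
Gain = 20 log₁₀(1744.2) ≈ 64.83 dB
∠L = 3.27° − 174.29° = -171.02°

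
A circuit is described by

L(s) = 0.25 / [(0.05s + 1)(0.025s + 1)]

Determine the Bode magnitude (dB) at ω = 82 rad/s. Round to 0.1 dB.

-31.7 dB

At ω = 82 rad/s:
pole (1 + j82·0.05) = 1 + j4.1 → |·| ≈ 4.2202, ∠ ≈ 76.29°
pole (1 + j82·0.025) = 1 + j2.05 → |·| ≈ 2.2809, ∠ ≈ 64.00°
|L| = 0.25 · 1 / (4.2202 · 2.2809) ≈ 0.025972
Gain = 20 log₁₀(0.025972) ≈ -31.71 dB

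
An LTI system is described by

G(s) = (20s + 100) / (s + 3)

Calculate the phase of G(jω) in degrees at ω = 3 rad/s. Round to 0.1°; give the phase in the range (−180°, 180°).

-14.0°

Substitute s = j3:
Numerator: 20(j3) + 100 = 100 + j60
Denominator: (j3) + 3 = 3 + j3
|N| = √(100² + 60²) ≈ 116.62, ∠N ≈ 30.96°
|D| = √(3² + 3²) ≈ 4.2426, ∠D ≈ 45.00°
∠G = 30.96° − 45.00° = -14.04°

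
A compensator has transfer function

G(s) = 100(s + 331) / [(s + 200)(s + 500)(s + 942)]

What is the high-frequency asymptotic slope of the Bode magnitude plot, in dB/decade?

-40 dB/decade

Each pole contributes −20 dB/decade at high frequency; each zero contributes +20 dB/decade.
Net: 1 zero(s) − 3 pole(s) → -40 dB/decade.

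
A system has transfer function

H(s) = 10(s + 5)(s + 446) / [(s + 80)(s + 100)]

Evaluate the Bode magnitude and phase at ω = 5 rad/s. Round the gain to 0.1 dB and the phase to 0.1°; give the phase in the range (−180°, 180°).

At s = jω = j5:
zero (s+5): 5 + j5 → |·| = √(5²+5²) = √50 ≈ 7.0711, ∠ = arctan(5/5) ≈ 45.00°
zero (s+446): 446 + j5 → |·| = √(446²+5²) = √198941 ≈ 446.03, ∠ = arctan(5/446) ≈ 0.64°
pole (s+80): 80 + j5 → |·| = √(80²+5²) = √6425 ≈ 80.156, ∠ = arctan(5/80) ≈ 3.58°
pole (s+100): 100 + j5 → |·| = √(100²+5²) = √10025 ≈ 100.12, ∠ = arctan(5/100) ≈ 2.86°
|H| = 10 · 3153.9 / 8025.2 ≈ 3.93
Gain = 20 log₁₀(3.93) ≈ 11.89 dB
∠H = 45.64° − 6.44° = 39.20°

11.9 dB, 39.2°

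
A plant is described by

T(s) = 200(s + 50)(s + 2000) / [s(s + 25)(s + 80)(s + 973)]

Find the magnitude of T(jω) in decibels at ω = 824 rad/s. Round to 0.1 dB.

-66.1 dB

At s = jω = j824:
zero (s+50): 50 + j824 → |·| = √(50²+824²) = √681476 ≈ 825.52, ∠ = arctan(824/50) ≈ 86.53°
zero (s+2000): 2000 + j824 → |·| = √(2000²+824²) = √4678976 ≈ 2163.1, ∠ = arctan(824/2000) ≈ 22.39°
pole (s+25): 25 + j824 → |·| = √(25²+824²) = √679601 ≈ 824.38, ∠ = arctan(824/25) ≈ 88.26°
pole (s+80): 80 + j824 → |·| = √(80²+824²) = √685376 ≈ 827.87, ∠ = arctan(824/80) ≈ 84.45°
pole (s+973): 973 + j824 → |·| = √(973²+824²) = √1625705 ≈ 1275, ∠ = arctan(824/973) ≈ 40.26°
pole at origin: |s| = 824, ∠ = 90.00° (in denominator)
|T| = 200 · 1.7857e+06 / 7.1701e+11 ≈ 0.0004981
Gain = 20 log₁₀(0.0004981) ≈ -66.05 dB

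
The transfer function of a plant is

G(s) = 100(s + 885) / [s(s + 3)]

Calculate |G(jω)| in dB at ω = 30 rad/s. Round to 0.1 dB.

39.8 dB

At s = jω = j30:
zero (s+885): 885 + j30 → |·| = √(885²+30²) = √784125 ≈ 885.51, ∠ = arctan(30/885) ≈ 1.94°
pole (s+3): 3 + j30 → |·| = √(3²+30²) = √909 ≈ 30.15, ∠ = arctan(30/3) ≈ 84.29°
pole at origin: |s| = 30, ∠ = 90.00° (in denominator)
|G| = 100 · 885.51 / 904.5 ≈ 97.9
Gain = 20 log₁₀(97.9) ≈ 39.82 dB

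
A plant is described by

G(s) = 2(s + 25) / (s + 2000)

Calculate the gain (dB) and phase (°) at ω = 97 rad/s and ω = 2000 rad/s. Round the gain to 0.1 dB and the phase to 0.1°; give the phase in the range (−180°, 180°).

At s = jω = j97:
zero (s+25): 25 + j97 → |·| = √(25²+97²) = √10034 ≈ 100.17, ∠ = arctan(97/25) ≈ 75.55°
pole (s+2000): 2000 + j97 → |·| = √(2000²+97²) = √4009409 ≈ 2002.4, ∠ = arctan(97/2000) ≈ 2.78°
|G| = 2 · 100.17 / 2002.4 ≈ 0.10005
Gain = 20 log₁₀(0.10005) ≈ -20.00 dB
∠G = 75.55° − 2.78° = 72.77°

At s = jω = j2000:
zero (s+25): 25 + j2000 → |·| = √(25²+2000²) = √4000625 ≈ 2000.2, ∠ = arctan(2000/25) ≈ 89.28°
pole (s+2000): 2000 + j2000 → |·| = √(2000²+2000²) = √8000000 ≈ 2828.4, ∠ = arctan(2000/2000) ≈ 45.00°
|G| = 2 · 2000.2 / 2828.4 ≈ 1.4144
Gain = 20 log₁₀(1.4144) ≈ 3.01 dB
∠G = 89.28° − 45.00° = 44.28°

ω = 97: -20.0 dB, 72.8°; ω = 2000: 3.0 dB, 44.3°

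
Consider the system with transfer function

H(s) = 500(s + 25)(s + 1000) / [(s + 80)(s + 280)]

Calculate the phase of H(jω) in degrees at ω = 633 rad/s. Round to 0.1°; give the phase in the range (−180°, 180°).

-28.9°

At s = jω = j633:
zero (s+25): 25 + j633 → |·| = √(25²+633²) = √401314 ≈ 633.49, ∠ = arctan(633/25) ≈ 87.74°
zero (s+1000): 1000 + j633 → |·| = √(1000²+633²) = √1400689 ≈ 1183.5, ∠ = arctan(633/1000) ≈ 32.33°
pole (s+80): 80 + j633 → |·| = √(80²+633²) = √407089 ≈ 638.04, ∠ = arctan(633/80) ≈ 82.80°
pole (s+280): 280 + j633 → |·| = √(280²+633²) = √479089 ≈ 692.16, ∠ = arctan(633/280) ≈ 66.14°
∠H = 120.07° − 148.94° = -28.87°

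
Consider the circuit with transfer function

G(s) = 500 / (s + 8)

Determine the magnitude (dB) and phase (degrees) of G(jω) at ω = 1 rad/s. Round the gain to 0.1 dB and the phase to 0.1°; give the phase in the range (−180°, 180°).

Substitute s = j1:
Numerator: 500 = 500 + j0
Denominator: (j1) + 8 = 8 + j1
|N| = √(500² + 0²) ≈ 500, ∠N ≈ 0.00°
|D| = √(8² + 1²) ≈ 8.0623, ∠D ≈ 7.13°
|G| = 500 / 8.0623 ≈ 62.017
Gain = 20 log₁₀(62.017) ≈ 35.85 dB
∠G = 0.00° − 7.13° = -7.13°

35.9 dB, -7.1°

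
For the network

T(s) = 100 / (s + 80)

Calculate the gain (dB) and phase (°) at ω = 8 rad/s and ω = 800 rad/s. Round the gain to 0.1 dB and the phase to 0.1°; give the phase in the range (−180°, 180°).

ω = 8: 1.9 dB, -5.7°; ω = 800: -18.1 dB, -84.3°

Substitute s = j8:
Numerator: 100 = 100 + j0
Denominator: (j8) + 80 = 80 + j8
|N| = √(100² + 0²) ≈ 100, ∠N ≈ 0.00°
|D| = √(80² + 8²) ≈ 80.399, ∠D ≈ 5.71°
|T| = 100 / 80.399 ≈ 1.2438
Gain = 20 log₁₀(1.2438) ≈ 1.90 dB
∠T = 0.00° − 5.71° = -5.71°

Substitute s = j800:
Numerator: 100 = 100 + j0
Denominator: (j800) + 80 = 80 + j800
|N| = √(100² + 0²) ≈ 100, ∠N ≈ 0.00°
|D| = √(80² + 800²) ≈ 803.99, ∠D ≈ 84.29°
|T| = 100 / 803.99 ≈ 0.12438
Gain = 20 log₁₀(0.12438) ≈ -18.10 dB
∠T = 0.00° − 84.29° = -84.29°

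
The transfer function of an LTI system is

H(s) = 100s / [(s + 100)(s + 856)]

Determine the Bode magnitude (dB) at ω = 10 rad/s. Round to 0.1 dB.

At s = jω = j10:
zero at origin: s = j10 → |·| = 10, ∠ = 90.00°
pole (s+100): 100 + j10 → |·| = √(100²+10²) = √10100 ≈ 100.5, ∠ = arctan(10/100) ≈ 5.71°
pole (s+856): 856 + j10 → |·| = √(856²+10²) = √732836 ≈ 856.06, ∠ = arctan(10/856) ≈ 0.67°
|H| = 100 · 10 / 86034 ≈ 0.011623
Gain = 20 log₁₀(0.011623) ≈ -38.69 dB

-38.7 dB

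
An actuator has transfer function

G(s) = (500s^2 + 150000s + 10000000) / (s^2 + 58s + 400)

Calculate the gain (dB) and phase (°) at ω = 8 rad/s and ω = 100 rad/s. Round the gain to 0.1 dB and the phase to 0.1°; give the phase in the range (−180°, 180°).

ω = 8: 84.9 dB, -47.2°; ω = 100: 63.0 dB, -77.3°

Substitute s = j8:
Numerator: 500(j8)^2 + 150000(j8) + 10000000 = 9968000 + j1200000
Denominator: (j8)^2 + 58(j8) + 400 = 336 + j464
|N| = √(9968000² + 1200000²) ≈ 1.004e+07, ∠N ≈ 6.86°
|D| = √(336² + 464²) ≈ 572.88, ∠D ≈ 54.09°
|G| = 1.004e+07 / 572.88 ≈ 17525
Gain = 20 log₁₀(17525) ≈ 84.87 dB
∠G = 6.86° − 54.09° = -47.23°

Substitute s = j100:
Numerator: 500(j100)^2 + 150000(j100) + 10000000 = 5000000 + j15000000
Denominator: (j100)^2 + 58(j100) + 400 = -9600 + j5800
|N| = √(5000000² + 15000000²) ≈ 1.5811e+07, ∠N ≈ 71.57°
|D| = √(9600² + 5800²) ≈ 11216, ∠D ≈ 148.86°
|G| = 1.5811e+07 / 11216 ≈ 1409.7
Gain = 20 log₁₀(1409.7) ≈ 62.98 dB
∠G = 71.57° − 148.86° = -77.29°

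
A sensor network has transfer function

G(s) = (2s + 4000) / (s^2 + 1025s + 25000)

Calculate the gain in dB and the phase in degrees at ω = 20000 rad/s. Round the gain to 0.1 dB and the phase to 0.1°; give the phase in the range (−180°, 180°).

-80.0 dB, -92.8°

Substitute s = j20000:
Numerator: 2(j20000) + 4000 = 4000 + j40000
Denominator: (j20000)^2 + 1025(j20000) + 25000 = -399975000 + j20500000
|N| = √(4000² + 40000²) ≈ 40200, ∠N ≈ 84.29°
|D| = √(399975000² + 20500000²) ≈ 4.005e+08, ∠D ≈ 177.07°
|G| = 40200 / 4.005e+08 ≈ 0.00010037
Gain = 20 log₁₀(0.00010037) ≈ -79.97 dB
∠G = 84.29° − 177.07° = -92.78°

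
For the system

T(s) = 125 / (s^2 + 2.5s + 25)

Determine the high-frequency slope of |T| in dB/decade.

Each pole contributes −20 dB/decade at high frequency; each zero contributes +20 dB/decade.
Net: 0 zero(s) − 2 pole(s) → -40 dB/decade.

-40 dB/decade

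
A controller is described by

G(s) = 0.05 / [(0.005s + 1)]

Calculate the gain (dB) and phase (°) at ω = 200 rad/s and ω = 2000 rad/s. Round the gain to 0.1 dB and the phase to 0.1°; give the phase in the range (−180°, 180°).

ω = 200: -29.0 dB, -45.0°; ω = 2000: -46.1 dB, -84.3°

At ω = 200 rad/s:
pole (1 + j200·0.005) = 1 + j1 → |·| ≈ 1.4142, ∠ ≈ 45.00°
|G| = 0.05 · 1 / (1.4142) ≈ 0.035356
Gain = 20 log₁₀(0.035356) ≈ -29.03 dB
∠G = (0°) − (45.00°) = -45.00°

At ω = 2000 rad/s:
pole (1 + j2000·0.005) = 1 + j10 → |·| ≈ 10.05, ∠ ≈ 84.29°
|G| = 0.05 · 1 / (10.05) ≈ 0.0049751
Gain = 20 log₁₀(0.0049751) ≈ -46.06 dB
∠G = (0°) − (84.29°) = -84.29°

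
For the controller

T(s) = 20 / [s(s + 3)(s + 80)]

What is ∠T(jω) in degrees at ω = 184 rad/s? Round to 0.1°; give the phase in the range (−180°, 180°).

At s = jω = j184:
pole (s+3): 3 + j184 → |·| = √(3²+184²) = √33865 ≈ 184.02, ∠ = arctan(184/3) ≈ 89.07°
pole (s+80): 80 + j184 → |·| = √(80²+184²) = √40256 ≈ 200.64, ∠ = arctan(184/80) ≈ 66.50°
pole at origin: |s| = 184, ∠ = 90.00° (in denominator)
∠T = 0.00° − 245.57° = -245.57° ≡ 114.43° (principal value)

114.4°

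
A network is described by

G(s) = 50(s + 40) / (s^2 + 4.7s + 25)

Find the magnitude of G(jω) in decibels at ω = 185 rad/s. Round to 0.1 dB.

At s = jω = j185:
zero (s+40): 40 + j185 → |·| = √(40²+185²) = √35825 ≈ 189.27, ∠ = arctan(185/40) ≈ 77.80°
quadratic: (j185)² + 4.7·j185 + 25 = -34200 + j869.5 → |·| ≈ 34211, ∠ ≈ 178.54°
|G| = 50 · 189.27 / 34211 ≈ 0.27662
Gain = 20 log₁₀(0.27662) ≈ -11.16 dB

-11.2 dB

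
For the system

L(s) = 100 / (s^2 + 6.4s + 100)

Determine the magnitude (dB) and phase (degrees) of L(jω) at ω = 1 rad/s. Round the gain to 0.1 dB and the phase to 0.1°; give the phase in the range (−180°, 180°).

At s = jω = j1:
quadratic: (j1)² + 6.4·j1 + 100 = 99 + j6.4 → |·| ≈ 99.207, ∠ ≈ 3.70°
|L| = 100 / 99.207 ≈ 1.008
Gain = 20 log₁₀(1.008) ≈ 0.07 dB
∠L = 0.00° − 3.70° = -3.70°

0.1 dB, -3.7°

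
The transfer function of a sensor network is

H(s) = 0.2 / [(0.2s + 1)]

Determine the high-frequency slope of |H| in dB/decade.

Each pole contributes −20 dB/decade at high frequency; each zero contributes +20 dB/decade.
Net: 0 zero(s) − 1 pole(s) → -20 dB/decade.

-20 dB/decade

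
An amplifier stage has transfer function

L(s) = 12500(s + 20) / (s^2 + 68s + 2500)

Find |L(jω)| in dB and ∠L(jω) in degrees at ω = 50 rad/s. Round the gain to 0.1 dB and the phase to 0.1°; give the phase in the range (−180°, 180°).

45.9 dB, -21.8°

At s = jω = j50:
zero (s+20): 20 + j50 → |·| = √(20²+50²) = √2900 ≈ 53.852, ∠ = arctan(50/20) ≈ 68.20°
quadratic: (j50)² + 68·j50 + 2500 = 0 + j3400 → |·| ≈ 3400, ∠ ≈ 90.00°
|L| = 12500 · 53.852 / 3400 ≈ 197.99
Gain = 20 log₁₀(197.99) ≈ 45.93 dB
∠L = 68.20° − 90.00° = -21.80°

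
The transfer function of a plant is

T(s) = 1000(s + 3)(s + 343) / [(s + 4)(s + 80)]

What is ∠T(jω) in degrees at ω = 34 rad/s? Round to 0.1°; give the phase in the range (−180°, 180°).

At s = jω = j34:
zero (s+3): 3 + j34 → |·| = √(3²+34²) = √1165 ≈ 34.132, ∠ = arctan(34/3) ≈ 84.96°
zero (s+343): 343 + j34 → |·| = √(343²+34²) = √118805 ≈ 344.68, ∠ = arctan(34/343) ≈ 5.66°
pole (s+4): 4 + j34 → |·| = √(4²+34²) = √1172 ≈ 34.234, ∠ = arctan(34/4) ≈ 83.29°
pole (s+80): 80 + j34 → |·| = √(80²+34²) = √7556 ≈ 86.925, ∠ = arctan(34/80) ≈ 23.03°
∠T = 90.62° − 106.32° = -15.70°

-15.7°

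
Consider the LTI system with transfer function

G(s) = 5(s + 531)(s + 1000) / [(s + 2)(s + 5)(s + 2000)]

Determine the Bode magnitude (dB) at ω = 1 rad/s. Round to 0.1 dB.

At s = jω = j1:
zero (s+531): 531 + j1 → |·| = √(531²+1²) = √281962 ≈ 531, ∠ = arctan(1/531) ≈ 0.11°
zero (s+1000): 1000 + j1 → |·| = √(1000²+1²) = √1000001 ≈ 1000, ∠ = arctan(1/1000) ≈ 0.06°
pole (s+2): 2 + j1 → |·| = √(2²+1²) = √5 ≈ 2.2361, ∠ = arctan(1/2) ≈ 26.57°
pole (s+5): 5 + j1 → |·| = √(5²+1²) = √26 ≈ 5.099, ∠ = arctan(1/5) ≈ 11.31°
pole (s+2000): 2000 + j1 → |·| = √(2000²+1²) = √4000001 ≈ 2000, ∠ = arctan(1/2000) ≈ 0.03°
|G| = 5 · 5.31e+05 / 22804 ≈ 116.43
Gain = 20 log₁₀(116.43) ≈ 41.32 dB

41.3 dB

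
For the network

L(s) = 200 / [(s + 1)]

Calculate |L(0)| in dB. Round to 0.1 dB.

L(0) = 200 · 1 / 1 = 200
20 log₁₀(200) ≈ 46.02 dB

46.0 dB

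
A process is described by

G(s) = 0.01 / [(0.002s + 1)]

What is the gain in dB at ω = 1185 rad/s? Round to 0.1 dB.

-48.2 dB

At ω = 1185 rad/s:
pole (1 + j1185·0.002) = 1 + j2.37 → |·| ≈ 2.5723, ∠ ≈ 67.12°
|G| = 0.01 · 1 / (2.5723) ≈ 0.0038876
Gain = 20 log₁₀(0.0038876) ≈ -48.21 dB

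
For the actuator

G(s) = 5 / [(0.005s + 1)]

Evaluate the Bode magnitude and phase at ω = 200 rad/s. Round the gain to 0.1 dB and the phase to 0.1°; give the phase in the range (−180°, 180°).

At ω = 200 rad/s:
pole (1 + j200·0.005) = 1 + j1 → |·| ≈ 1.4142, ∠ ≈ 45.00°
|G| = 5 · 1 / (1.4142) ≈ 3.5356
Gain = 20 log₁₀(3.5356) ≈ 10.97 dB
∠G = (0°) − (45.00°) = -45.00°

11.0 dB, -45.0°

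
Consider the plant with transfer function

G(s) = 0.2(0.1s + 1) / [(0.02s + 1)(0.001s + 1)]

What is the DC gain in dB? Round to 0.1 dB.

-14.0 dB

G(0) = 0.2 · 1 / 1 = 0.2
20 log₁₀(0.2) ≈ -13.98 dB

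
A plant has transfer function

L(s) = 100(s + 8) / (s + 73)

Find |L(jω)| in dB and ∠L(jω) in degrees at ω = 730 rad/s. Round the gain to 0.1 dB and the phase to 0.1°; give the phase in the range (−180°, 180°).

40.0 dB, 5.1°

At s = jω = j730:
zero (s+8): 8 + j730 → |·| = √(8²+730²) = √532964 ≈ 730.04, ∠ = arctan(730/8) ≈ 89.37°
pole (s+73): 73 + j730 → |·| = √(73²+730²) = √538229 ≈ 733.64, ∠ = arctan(730/73) ≈ 84.29°
|L| = 100 · 730.04 / 733.64 ≈ 99.509
Gain = 20 log₁₀(99.509) ≈ 39.96 dB
∠L = 89.37° − 84.29° = 5.08°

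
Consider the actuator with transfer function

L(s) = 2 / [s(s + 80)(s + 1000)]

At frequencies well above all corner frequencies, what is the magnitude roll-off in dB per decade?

Each pole contributes −20 dB/decade at high frequency; each zero contributes +20 dB/decade.
Net: 0 zero(s) − 3 pole(s) → -60 dB/decade.

-60 dB/decade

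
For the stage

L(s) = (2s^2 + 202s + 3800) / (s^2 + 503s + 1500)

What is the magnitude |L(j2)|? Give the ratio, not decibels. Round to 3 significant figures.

Substitute s = j2:
Numerator: 2(j2)^2 + 202(j2) + 3800 = 3792 + j404
Denominator: (j2)^2 + 503(j2) + 1500 = 1496 + j1006
|N| = √(3792² + 404²) ≈ 3813.5, ∠N ≈ 6.08°
|D| = √(1496² + 1006²) ≈ 1802.8, ∠D ≈ 33.92°
|L| = 3813.5 / 1802.8 ≈ 2.1153

2.12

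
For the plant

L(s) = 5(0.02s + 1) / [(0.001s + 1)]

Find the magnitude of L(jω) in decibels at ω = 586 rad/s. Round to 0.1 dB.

34.1 dB

At ω = 586 rad/s:
zero (1 + j586·0.02) = 1 + j11.72 → |·| ≈ 11.763, ∠ ≈ 85.12°
pole (1 + j586·0.001) = 1 + j0.586 → |·| ≈ 1.159, ∠ ≈ 30.37°
|L| = 5 · 11.763 / (1.159) ≈ 50.746
Gain = 20 log₁₀(50.746) ≈ 34.11 dB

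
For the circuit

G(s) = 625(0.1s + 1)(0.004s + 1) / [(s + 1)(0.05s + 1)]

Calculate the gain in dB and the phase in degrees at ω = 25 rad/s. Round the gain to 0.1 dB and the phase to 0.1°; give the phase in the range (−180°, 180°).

At ω = 25 rad/s:
zero (1 + j25·0.1) = 1 + j2.5 → |·| ≈ 2.6926, ∠ ≈ 68.20°
zero (1 + j25·0.004) = 1 + j0.1 → |·| ≈ 1.005, ∠ ≈ 5.71°
pole (1 + j25·1) = 1 + j25 → |·| ≈ 25.02, ∠ ≈ 87.71°
pole (1 + j25·0.05) = 1 + j1.25 → |·| ≈ 1.6008, ∠ ≈ 51.34°
|G| = 625 · 2.6926 · 1.005 / (25.02 · 1.6008) ≈ 42.227
Gain = 20 log₁₀(42.227) ≈ 32.51 dB
∠G = (68.20° + 5.71°) − (87.71° + 51.34°) = -65.14°

32.5 dB, -65.1°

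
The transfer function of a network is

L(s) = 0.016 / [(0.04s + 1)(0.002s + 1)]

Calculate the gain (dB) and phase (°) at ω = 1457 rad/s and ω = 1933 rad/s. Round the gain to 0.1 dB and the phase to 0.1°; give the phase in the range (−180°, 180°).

ω = 1457: -81.0 dB, -160.1°; ω = 1933: -85.7 dB, -164.8°

At ω = 1457 rad/s:
pole (1 + j1457·0.04) = 1 + j58.28 → |·| ≈ 58.289, ∠ ≈ 89.02°
pole (1 + j1457·0.002) = 1 + j2.914 → |·| ≈ 3.0808, ∠ ≈ 71.06°
|L| = 0.016 · 1 / (58.289 · 3.0808) ≈ 8.9098e-05
Gain = 20 log₁₀(8.9098e-05) ≈ -81.00 dB
∠L = (0°) − (89.02° + 71.06°) = -160.08°

At ω = 1933 rad/s:
pole (1 + j1933·0.04) = 1 + j77.32 → |·| ≈ 77.326, ∠ ≈ 89.26°
pole (1 + j1933·0.002) = 1 + j3.866 → |·| ≈ 3.9932, ∠ ≈ 75.50°
|L| = 0.016 · 1 / (77.326 · 3.9932) ≈ 5.1817e-05
Gain = 20 log₁₀(5.1817e-05) ≈ -85.71 dB
∠L = (0°) − (89.26° + 75.50°) = -164.76°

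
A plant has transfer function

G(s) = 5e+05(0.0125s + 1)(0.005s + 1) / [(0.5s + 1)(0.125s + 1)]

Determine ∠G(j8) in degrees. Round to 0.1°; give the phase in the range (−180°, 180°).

-113.0°

At ω = 8 rad/s:
zero (1 + j8·0.0125) = 1 + j0.1 → |·| ≈ 1.005, ∠ ≈ 5.71°
zero (1 + j8·0.005) = 1 + j0.04 → |·| ≈ 1.0008, ∠ ≈ 2.29°
pole (1 + j8·0.5) = 1 + j4 → |·| ≈ 4.1231, ∠ ≈ 75.96°
pole (1 + j8·0.125) = 1 + j1 → |·| ≈ 1.4142, ∠ ≈ 45.00°
∠G = (5.71° + 2.29°) − (75.96° + 45.00°) = -112.96°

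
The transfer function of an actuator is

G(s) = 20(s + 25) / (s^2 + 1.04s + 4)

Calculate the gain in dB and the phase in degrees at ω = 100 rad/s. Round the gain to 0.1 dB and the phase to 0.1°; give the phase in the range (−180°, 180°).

-13.7 dB, -103.4°

At s = jω = j100:
zero (s+25): 25 + j100 → |·| = √(25²+100²) = √10625 ≈ 103.08, ∠ = arctan(100/25) ≈ 75.96°
quadratic: (j100)² + 1.04·j100 + 4 = -9996 + j104 → |·| ≈ 9996.5, ∠ ≈ 179.40°
|G| = 20 · 103.08 / 9996.5 ≈ 0.20623
Gain = 20 log₁₀(0.20623) ≈ -13.71 dB
∠G = 75.96° − 179.40° = -103.44°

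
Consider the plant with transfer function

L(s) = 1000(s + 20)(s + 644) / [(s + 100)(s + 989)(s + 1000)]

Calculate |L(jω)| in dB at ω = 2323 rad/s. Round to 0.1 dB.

At s = jω = j2323:
zero (s+20): 20 + j2323 → |·| = √(20²+2323²) = √5396729 ≈ 2323.1, ∠ = arctan(2323/20) ≈ 89.51°
zero (s+644): 644 + j2323 → |·| = √(644²+2323²) = √5811065 ≈ 2410.6, ∠ = arctan(2323/644) ≈ 74.51°
pole (s+100): 100 + j2323 → |·| = √(100²+2323²) = √5406329 ≈ 2325.2, ∠ = arctan(2323/100) ≈ 87.54°
pole (s+989): 989 + j2323 → |·| = √(989²+2323²) = √6374450 ≈ 2524.8, ∠ = arctan(2323/989) ≈ 66.94°
pole (s+1000): 1000 + j2323 → |·| = √(1000²+2323²) = √6396329 ≈ 2529.1, ∠ = arctan(2323/1000) ≈ 66.71°
|L| = 1000 · 5.6001e+06 / 1.4847e+10 ≈ 0.37719
Gain = 20 log₁₀(0.37719) ≈ -8.47 dB

-8.5 dB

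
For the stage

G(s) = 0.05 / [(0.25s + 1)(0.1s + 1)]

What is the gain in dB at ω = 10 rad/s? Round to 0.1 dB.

At ω = 10 rad/s:
pole (1 + j10·0.25) = 1 + j2.5 → |·| ≈ 2.6926, ∠ ≈ 68.20°
pole (1 + j10·0.1) = 1 + j1 → |·| ≈ 1.4142, ∠ ≈ 45.00°
|G| = 0.05 · 1 / (2.6926 · 1.4142) ≈ 0.013131
Gain = 20 log₁₀(0.013131) ≈ -37.63 dB

-37.6 dB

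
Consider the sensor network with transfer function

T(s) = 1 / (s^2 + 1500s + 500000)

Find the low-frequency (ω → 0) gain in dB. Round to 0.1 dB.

-114.0 dB

T(0) = 1 / 500000 = 2e-06
20 log₁₀(2e-06) ≈ -113.98 dB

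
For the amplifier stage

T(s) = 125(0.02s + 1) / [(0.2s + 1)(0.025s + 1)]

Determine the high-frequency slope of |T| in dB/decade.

Each pole contributes −20 dB/decade at high frequency; each zero contributes +20 dB/decade.
Net: 1 zero(s) − 2 pole(s) → -20 dB/decade.

-20 dB/decade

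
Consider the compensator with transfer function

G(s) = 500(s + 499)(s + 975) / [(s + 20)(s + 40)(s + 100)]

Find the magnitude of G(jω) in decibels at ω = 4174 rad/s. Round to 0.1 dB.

-18.1 dB

At s = jω = j4174:
zero (s+499): 499 + j4174 → |·| = √(499²+4174²) = √17671277 ≈ 4203.7, ∠ = arctan(4174/499) ≈ 83.18°
zero (s+975): 975 + j4174 → |·| = √(975²+4174²) = √18372901 ≈ 4286.4, ∠ = arctan(4174/975) ≈ 76.85°
pole (s+20): 20 + j4174 → |·| = √(20²+4174²) = √17422676 ≈ 4174, ∠ = arctan(4174/20) ≈ 89.73°
pole (s+40): 40 + j4174 → |·| = √(40²+4174²) = √17423876 ≈ 4174.2, ∠ = arctan(4174/40) ≈ 89.45°
pole (s+100): 100 + j4174 → |·| = √(100²+4174²) = √17432276 ≈ 4175.2, ∠ = arctan(4174/100) ≈ 88.63°
|G| = 500 · 1.8019e+07 / 7.2745e+10 ≈ 0.12385
Gain = 20 log₁₀(0.12385) ≈ -18.14 dB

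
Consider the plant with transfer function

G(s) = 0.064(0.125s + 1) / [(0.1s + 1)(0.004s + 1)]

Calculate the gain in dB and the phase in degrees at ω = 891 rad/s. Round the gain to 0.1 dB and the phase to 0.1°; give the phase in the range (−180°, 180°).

-33.3 dB, -74.2°

At ω = 891 rad/s:
zero (1 + j891·0.125) = 1 + j111.375 → |·| ≈ 111.38, ∠ ≈ 89.49°
pole (1 + j891·0.1) = 1 + j89.1 → |·| ≈ 89.106, ∠ ≈ 89.36°
pole (1 + j891·0.004) = 1 + j3.564 → |·| ≈ 3.7016, ∠ ≈ 74.33°
|G| = 0.064 · 111.38 / (89.106 · 3.7016) ≈ 0.021612
Gain = 20 log₁₀(0.021612) ≈ -33.31 dB
∠G = (89.49°) − (89.36° + 74.33°) = -74.20°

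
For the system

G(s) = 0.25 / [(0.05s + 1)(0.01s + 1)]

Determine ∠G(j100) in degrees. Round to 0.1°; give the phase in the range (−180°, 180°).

At ω = 100 rad/s:
pole (1 + j100·0.05) = 1 + j5 → |·| ≈ 5.099, ∠ ≈ 78.69°
pole (1 + j100·0.01) = 1 + j1 → |·| ≈ 1.4142, ∠ ≈ 45.00°
∠G = (0°) − (78.69° + 45.00°) = -123.69°

-123.7°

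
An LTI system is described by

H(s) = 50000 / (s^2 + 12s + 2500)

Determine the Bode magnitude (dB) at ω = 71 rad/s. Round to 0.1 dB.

25.4 dB

At s = jω = j71:
quadratic: (j71)² + 12·j71 + 2500 = -2541 + j852 → |·| ≈ 2680, ∠ ≈ 161.46°
|H| = 50000 / 2680 ≈ 18.657
Gain = 20 log₁₀(18.657) ≈ 25.42 dB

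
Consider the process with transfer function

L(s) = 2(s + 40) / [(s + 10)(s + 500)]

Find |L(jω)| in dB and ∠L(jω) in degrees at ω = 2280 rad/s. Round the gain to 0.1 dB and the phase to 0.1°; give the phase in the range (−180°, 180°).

-61.3 dB, -78.4°

At s = jω = j2280:
zero (s+40): 40 + j2280 → |·| = √(40²+2280²) = √5200000 ≈ 2280.4, ∠ = arctan(2280/40) ≈ 88.99°
pole (s+10): 10 + j2280 → |·| = √(10²+2280²) = √5198500 ≈ 2280, ∠ = arctan(2280/10) ≈ 89.75°
pole (s+500): 500 + j2280 → |·| = √(500²+2280²) = √5448400 ≈ 2334.2, ∠ = arctan(2280/500) ≈ 77.63°
|L| = 2 · 2280.4 / 5.322e+06 ≈ 0.00085697
Gain = 20 log₁₀(0.00085697) ≈ -61.34 dB
∠L = 88.99° − 167.38° = -78.39°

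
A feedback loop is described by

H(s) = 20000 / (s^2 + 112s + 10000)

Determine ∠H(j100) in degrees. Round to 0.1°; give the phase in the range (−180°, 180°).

-90.0°

At s = jω = j100:
quadratic: (j100)² + 112·j100 + 10000 = 0 + j11200 → |·| ≈ 11200, ∠ ≈ 90.00°
∠H = 0.00° − 90.00° = -90.00°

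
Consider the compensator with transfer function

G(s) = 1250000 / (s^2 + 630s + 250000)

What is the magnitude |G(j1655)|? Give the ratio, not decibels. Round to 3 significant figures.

At s = jω = j1655:
quadratic: (j1655)² + 630·j1655 + 250000 = -2489025 + j1042650 → |·| ≈ 2.6986e+06, ∠ ≈ 157.27°
|G| = 1250000 / 2.6986e+06 ≈ 0.4632

0.463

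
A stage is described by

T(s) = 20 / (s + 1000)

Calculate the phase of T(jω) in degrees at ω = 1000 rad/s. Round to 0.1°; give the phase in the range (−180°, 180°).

At s = jω = j1000:
pole (s+1000): 1000 + j1000 → |·| = √(1000²+1000²) = √2000000 ≈ 1414.2, ∠ = arctan(1000/1000) ≈ 45.00°
∠T = 0.00° − 45.00° = -45.00°

-45.0°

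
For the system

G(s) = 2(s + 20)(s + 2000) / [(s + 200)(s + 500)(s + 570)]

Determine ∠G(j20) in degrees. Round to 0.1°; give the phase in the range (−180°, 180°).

At s = jω = j20:
zero (s+20): 20 + j20 → |·| = √(20²+20²) = √800 ≈ 28.284, ∠ = arctan(20/20) ≈ 45.00°
zero (s+2000): 2000 + j20 → |·| = √(2000²+20²) = √4000400 ≈ 2000.1, ∠ = arctan(20/2000) ≈ 0.57°
pole (s+200): 200 + j20 → |·| = √(200²+20²) = √40400 ≈ 201, ∠ = arctan(20/200) ≈ 5.71°
pole (s+500): 500 + j20 → |·| = √(500²+20²) = √250400 ≈ 500.4, ∠ = arctan(20/500) ≈ 2.29°
pole (s+570): 570 + j20 → |·| = √(570²+20²) = √325300 ≈ 570.35, ∠ = arctan(20/570) ≈ 2.01°
∠G = 45.57° − 10.01° = 35.56°

35.6°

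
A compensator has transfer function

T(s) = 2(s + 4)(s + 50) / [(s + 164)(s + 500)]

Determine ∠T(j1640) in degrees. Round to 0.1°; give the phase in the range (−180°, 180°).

At s = jω = j1640:
zero (s+4): 4 + j1640 → |·| = √(4²+1640²) = √2689616 ≈ 1640, ∠ = arctan(1640/4) ≈ 89.86°
zero (s+50): 50 + j1640 → |·| = √(50²+1640²) = √2692100 ≈ 1640.8, ∠ = arctan(1640/50) ≈ 88.25°
pole (s+164): 164 + j1640 → |·| = √(164²+1640²) = √2716496 ≈ 1648.2, ∠ = arctan(1640/164) ≈ 84.29°
pole (s+500): 500 + j1640 → |·| = √(500²+1640²) = √2939600 ≈ 1714.5, ∠ = arctan(1640/500) ≈ 73.04°
∠T = 178.11° − 157.33° = 20.78°

20.8°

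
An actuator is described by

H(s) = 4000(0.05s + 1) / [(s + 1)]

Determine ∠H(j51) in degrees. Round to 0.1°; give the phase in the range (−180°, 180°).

-20.3°

At ω = 51 rad/s:
zero (1 + j51·0.05) = 1 + j2.55 → |·| ≈ 2.7391, ∠ ≈ 68.59°
pole (1 + j51·1) = 1 + j51 → |·| ≈ 51.01, ∠ ≈ 88.88°
∠H = (68.59°) − (88.88°) = -20.29°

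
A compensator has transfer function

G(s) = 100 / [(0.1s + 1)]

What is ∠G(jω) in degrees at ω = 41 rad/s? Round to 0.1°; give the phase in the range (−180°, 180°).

At ω = 41 rad/s:
pole (1 + j41·0.1) = 1 + j4.1 → |·| ≈ 4.2202, ∠ ≈ 76.29°
∠G = (0°) − (76.29°) = -76.29°

-76.3°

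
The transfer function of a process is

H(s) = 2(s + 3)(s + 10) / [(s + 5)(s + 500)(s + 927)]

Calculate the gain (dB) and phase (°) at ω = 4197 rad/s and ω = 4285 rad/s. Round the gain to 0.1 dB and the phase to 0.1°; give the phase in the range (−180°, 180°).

At s = jω = j4197:
zero (s+3): 3 + j4197 → |·| = √(3²+4197²) = √17614818 ≈ 4197, ∠ = arctan(4197/3) ≈ 89.96°
zero (s+10): 10 + j4197 → |·| = √(10²+4197²) = √17614909 ≈ 4197, ∠ = arctan(4197/10) ≈ 89.86°
pole (s+5): 5 + j4197 → |·| = √(5²+4197²) = √17614834 ≈ 4197, ∠ = arctan(4197/5) ≈ 89.93°
pole (s+500): 500 + j4197 → |·| = √(500²+4197²) = √17864809 ≈ 4226.7, ∠ = arctan(4197/500) ≈ 83.21°
pole (s+927): 927 + j4197 → |·| = √(927²+4197²) = √18474138 ≈ 4298.2, ∠ = arctan(4197/927) ≈ 77.54°
|H| = 2 · 1.7615e+07 / 7.6248e+10 ≈ 0.00046204
Gain = 20 log₁₀(0.00046204) ≈ -66.71 dB
∠H = 179.82° − 250.68° = -70.86°

At s = jω = j4285:
zero (s+3): 3 + j4285 → |·| = √(3²+4285²) = √18361234 ≈ 4285, ∠ = arctan(4285/3) ≈ 89.96°
zero (s+10): 10 + j4285 → |·| = √(10²+4285²) = √18361325 ≈ 4285, ∠ = arctan(4285/10) ≈ 89.87°
pole (s+5): 5 + j4285 → |·| = √(5²+4285²) = √18361250 ≈ 4285, ∠ = arctan(4285/5) ≈ 89.93°
pole (s+500): 500 + j4285 → |·| = √(500²+4285²) = √18611225 ≈ 4314.1, ∠ = arctan(4285/500) ≈ 83.34°
pole (s+927): 927 + j4285 → |·| = √(927²+4285²) = √19220554 ≈ 4384.1, ∠ = arctan(4285/927) ≈ 77.79°
|H| = 2 · 1.8361e+07 / 8.1044e+10 ≈ 0.00045311
Gain = 20 log₁₀(0.00045311) ≈ -66.88 dB
∠H = 179.83° − 251.06° = -71.23°

ω = 4197: -66.7 dB, -70.9°; ω = 4285: -66.9 dB, -71.2°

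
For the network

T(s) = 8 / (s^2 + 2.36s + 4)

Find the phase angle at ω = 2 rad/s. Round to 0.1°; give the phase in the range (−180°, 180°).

At s = jω = j2:
quadratic: (j2)² + 2.36·j2 + 4 = 0 + j4.72 → |·| ≈ 4.72, ∠ ≈ 90.00°
∠T = 0.00° − 90.00° = -90.00°

-90.0°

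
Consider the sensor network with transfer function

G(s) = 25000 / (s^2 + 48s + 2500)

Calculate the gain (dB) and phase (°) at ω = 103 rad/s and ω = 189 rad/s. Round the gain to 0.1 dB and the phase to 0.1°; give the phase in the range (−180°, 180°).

ω = 103: 8.4 dB, -148.6°; ω = 189: -2.8 dB, -164.7°

At s = jω = j103:
quadratic: (j103)² + 48·j103 + 2500 = -8109 + j4944 → |·| ≈ 9497.3, ∠ ≈ 148.63°
|G| = 25000 / 9497.3 ≈ 2.6323
Gain = 20 log₁₀(2.6323) ≈ 8.41 dB
∠G = 0.00° − 148.63° = -148.63°

At s = jω = j189:
quadratic: (j189)² + 48·j189 + 2500 = -33221 + j9072 → |·| ≈ 34437, ∠ ≈ 164.73°
|G| = 25000 / 34437 ≈ 0.72596
Gain = 20 log₁₀(0.72596) ≈ -2.78 dB
∠G = 0.00° − 164.73° = -164.73°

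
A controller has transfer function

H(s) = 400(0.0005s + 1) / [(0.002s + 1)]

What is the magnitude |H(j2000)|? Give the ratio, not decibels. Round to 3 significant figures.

At ω = 2000 rad/s:
zero (1 + j2000·0.0005) = 1 + j1 → |·| ≈ 1.4142, ∠ ≈ 45.00°
pole (1 + j2000·0.002) = 1 + j4 → |·| ≈ 4.1231, ∠ ≈ 75.96°
|H| = 400 · 1.4142 / (4.1231) ≈ 137.2

137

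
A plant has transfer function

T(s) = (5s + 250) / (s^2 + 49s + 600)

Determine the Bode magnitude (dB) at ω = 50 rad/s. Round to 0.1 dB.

Substitute s = j50:
Numerator: 5(j50) + 250 = 250 + j250
Denominator: (j50)^2 + 49(j50) + 600 = -1900 + j2450
|N| = √(250² + 250²) ≈ 353.55, ∠N ≈ 45.00°
|D| = √(1900² + 2450²) ≈ 3100.4, ∠D ≈ 127.79°
|T| = 353.55 / 3100.4 ≈ 0.11403
Gain = 20 log₁₀(0.11403) ≈ -18.86 dB

-18.9 dB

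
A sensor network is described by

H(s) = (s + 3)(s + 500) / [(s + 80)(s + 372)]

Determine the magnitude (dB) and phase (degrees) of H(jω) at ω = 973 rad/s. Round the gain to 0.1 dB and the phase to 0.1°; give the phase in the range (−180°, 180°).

At s = jω = j973:
zero (s+3): 3 + j973 → |·| = √(3²+973²) = √946738 ≈ 973, ∠ = arctan(973/3) ≈ 89.82°
zero (s+500): 500 + j973 → |·| = √(500²+973²) = √1196729 ≈ 1094, ∠ = arctan(973/500) ≈ 62.80°
pole (s+80): 80 + j973 → |·| = √(80²+973²) = √953129 ≈ 976.28, ∠ = arctan(973/80) ≈ 85.30°
pole (s+372): 372 + j973 → |·| = √(372²+973²) = √1085113 ≈ 1041.7, ∠ = arctan(973/372) ≈ 69.08°
|H| = 1 · 1.0645e+06 / 1.017e+06 ≈ 1.0467
Gain = 20 log₁₀(1.0467) ≈ 0.40 dB
∠H = 152.62° − 154.38° = -1.76°

0.4 dB, -1.8°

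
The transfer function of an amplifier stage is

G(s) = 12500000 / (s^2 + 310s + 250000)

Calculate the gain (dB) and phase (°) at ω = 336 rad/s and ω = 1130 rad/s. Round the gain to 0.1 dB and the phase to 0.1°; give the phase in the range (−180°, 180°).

ω = 336: 37.2 dB, -37.2°; ω = 1130: 21.2 dB, -161.2°

At s = jω = j336:
quadratic: (j336)² + 310·j336 + 250000 = 137104 + j104160 → |·| ≈ 1.7218e+05, ∠ ≈ 37.22°
|G| = 12500000 / 1.7218e+05 ≈ 72.598
Gain = 20 log₁₀(72.598) ≈ 37.22 dB
∠G = 0.00° − 37.22° = -37.22°

At s = jω = j1130:
quadratic: (j1130)² + 310·j1130 + 250000 = -1026900 + j350300 → |·| ≈ 1.085e+06, ∠ ≈ 161.16°
|G| = 12500000 / 1.085e+06 ≈ 11.521
Gain = 20 log₁₀(11.521) ≈ 21.23 dB
∠G = 0.00° − 161.16° = -161.16°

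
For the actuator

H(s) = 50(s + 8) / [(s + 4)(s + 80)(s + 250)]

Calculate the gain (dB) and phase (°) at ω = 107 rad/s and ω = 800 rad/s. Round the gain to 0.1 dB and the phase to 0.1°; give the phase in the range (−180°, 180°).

At s = jω = j107:
zero (s+8): 8 + j107 → |·| = √(8²+107²) = √11513 ≈ 107.3, ∠ = arctan(107/8) ≈ 85.72°
pole (s+4): 4 + j107 → |·| = √(4²+107²) = √11465 ≈ 107.07, ∠ = arctan(107/4) ≈ 87.86°
pole (s+80): 80 + j107 → |·| = √(80²+107²) = √17849 ≈ 133.6, ∠ = arctan(107/80) ≈ 53.22°
pole (s+250): 250 + j107 → |·| = √(250²+107²) = √73949 ≈ 271.94, ∠ = arctan(107/250) ≈ 23.17°
|H| = 50 · 107.3 / 3.89e+06 ≈ 0.0013792
Gain = 20 log₁₀(0.0013792) ≈ -57.21 dB
∠H = 85.72° − 164.25° = -78.53°

At s = jω = j800:
zero (s+8): 8 + j800 → |·| = √(8²+800²) = √640064 ≈ 800.04, ∠ = arctan(800/8) ≈ 89.43°
pole (s+4): 4 + j800 → |·| = √(4²+800²) = √640016 ≈ 800.01, ∠ = arctan(800/4) ≈ 89.71°
pole (s+80): 80 + j800 → |·| = √(80²+800²) = √646400 ≈ 803.99, ∠ = arctan(800/80) ≈ 84.29°
pole (s+250): 250 + j800 → |·| = √(250²+800²) = √702500 ≈ 838.15, ∠ = arctan(800/250) ≈ 72.65°
|H| = 50 · 800.04 / 5.391e+08 ≈ 7.4201e-05
Gain = 20 log₁₀(7.4201e-05) ≈ -82.59 dB
∠H = 89.43° − 246.65° = -157.22°

ω = 107: -57.2 dB, -78.5°; ω = 800: -82.6 dB, -157.2°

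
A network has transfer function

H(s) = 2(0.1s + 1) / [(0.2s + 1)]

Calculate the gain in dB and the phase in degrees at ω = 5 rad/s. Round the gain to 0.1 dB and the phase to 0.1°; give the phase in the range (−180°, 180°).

At ω = 5 rad/s:
zero (1 + j5·0.1) = 1 + j0.5 → |·| ≈ 1.118, ∠ ≈ 26.57°
pole (1 + j5·0.2) = 1 + j1 → |·| ≈ 1.4142, ∠ ≈ 45.00°
|H| = 2 · 1.118 / (1.4142) ≈ 1.5811
Gain = 20 log₁₀(1.5811) ≈ 3.98 dB
∠H = (26.57°) − (45.00°) = -18.43°

4.0 dB, -18.4°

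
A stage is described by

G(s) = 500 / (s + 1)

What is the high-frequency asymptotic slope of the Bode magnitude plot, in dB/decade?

Each pole contributes −20 dB/decade at high frequency; each zero contributes +20 dB/decade.
Net: 0 zero(s) − 1 pole(s) → -20 dB/decade.

-20 dB/decade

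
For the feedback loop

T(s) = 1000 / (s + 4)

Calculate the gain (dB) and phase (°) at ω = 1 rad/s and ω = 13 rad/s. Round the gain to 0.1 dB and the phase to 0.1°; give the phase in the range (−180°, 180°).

ω = 1: 47.7 dB, -14.0°; ω = 13: 37.3 dB, -72.9°

Substitute s = j1:
Numerator: 1000 = 1000 + j0
Denominator: (j1) + 4 = 4 + j1
|N| = √(1000² + 0²) ≈ 1000, ∠N ≈ 0.00°
|D| = √(4² + 1²) ≈ 4.1231, ∠D ≈ 14.04°
|T| = 1000 / 4.1231 ≈ 242.54
Gain = 20 log₁₀(242.54) ≈ 47.70 dB
∠T = 0.00° − 14.04° = -14.04°

Substitute s = j13:
Numerator: 1000 = 1000 + j0
Denominator: (j13) + 4 = 4 + j13
|N| = √(1000² + 0²) ≈ 1000, ∠N ≈ 0.00°
|D| = √(4² + 13²) ≈ 13.601, ∠D ≈ 72.90°
|T| = 1000 / 13.601 ≈ 73.524
Gain = 20 log₁₀(73.524) ≈ 37.33 dB
∠T = 0.00° − 72.90° = -72.90°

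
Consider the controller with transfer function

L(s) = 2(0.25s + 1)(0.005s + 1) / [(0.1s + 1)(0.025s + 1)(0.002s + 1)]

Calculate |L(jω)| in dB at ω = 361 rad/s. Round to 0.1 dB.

-0.7 dB

At ω = 361 rad/s:
zero (1 + j361·0.25) = 1 + j90.25 → |·| ≈ 90.256, ∠ ≈ 89.37°
zero (1 + j361·0.005) = 1 + j1.805 → |·| ≈ 2.0635, ∠ ≈ 61.01°
pole (1 + j361·0.1) = 1 + j36.1 → |·| ≈ 36.114, ∠ ≈ 88.41°
pole (1 + j361·0.025) = 1 + j9.025 → |·| ≈ 9.0802, ∠ ≈ 83.68°
pole (1 + j361·0.002) = 1 + j0.722 → |·| ≈ 1.2334, ∠ ≈ 35.83°
|L| = 2 · 90.256 · 2.0635 / (36.114 · 9.0802 · 1.2334) ≈ 0.92095
Gain = 20 log₁₀(0.92095) ≈ -0.72 dB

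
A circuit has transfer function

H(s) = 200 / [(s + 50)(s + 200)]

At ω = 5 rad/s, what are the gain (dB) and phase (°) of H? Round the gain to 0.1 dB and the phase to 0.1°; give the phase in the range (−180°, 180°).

At s = jω = j5:
pole (s+50): 50 + j5 → |·| = √(50²+5²) = √2525 ≈ 50.249, ∠ = arctan(5/50) ≈ 5.71°
pole (s+200): 200 + j5 → |·| = √(200²+5²) = √40025 ≈ 200.06, ∠ = arctan(5/200) ≈ 1.43°
|H| = 200 / 10053 ≈ 0.019895
Gain = 20 log₁₀(0.019895) ≈ -34.03 dB
∠H = 0.00° − 7.14° = -7.14°

-34.0 dB, -7.1°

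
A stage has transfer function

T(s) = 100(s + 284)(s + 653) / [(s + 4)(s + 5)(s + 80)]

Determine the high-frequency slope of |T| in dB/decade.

Each pole contributes −20 dB/decade at high frequency; each zero contributes +20 dB/decade.
Net: 2 zero(s) − 3 pole(s) → -20 dB/decade.

-20 dB/decade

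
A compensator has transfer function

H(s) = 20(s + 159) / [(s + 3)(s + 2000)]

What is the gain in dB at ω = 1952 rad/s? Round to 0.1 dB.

-42.9 dB

At s = jω = j1952:
zero (s+159): 159 + j1952 → |·| = √(159²+1952²) = √3835585 ≈ 1958.5, ∠ = arctan(1952/159) ≈ 85.34°
pole (s+3): 3 + j1952 → |·| = √(3²+1952²) = √3810313 ≈ 1952, ∠ = arctan(1952/3) ≈ 89.91°
pole (s+2000): 2000 + j1952 → |·| = √(2000²+1952²) = √7810304 ≈ 2794.7, ∠ = arctan(1952/2000) ≈ 44.30°
|H| = 20 · 1958.5 / 5.4553e+06 ≈ 0.0071802
Gain = 20 log₁₀(0.0071802) ≈ -42.88 dB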